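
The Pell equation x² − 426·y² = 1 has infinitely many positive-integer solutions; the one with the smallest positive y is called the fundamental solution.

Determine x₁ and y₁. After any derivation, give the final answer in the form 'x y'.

88751 4300

√426 = [20; 1,1,1,3,2,6,2,3,1,1,1,40, …], period ℓ=12 (even) → k=11
step 0: (20, 1)  from 20·(1,0) + (0,1)
…
step 5: (516, 25)  from 2·(227,11) + (62,3)
…
step 9: (31971, 1549)  from 1·(24809,1202) + (7162,347)
step 10: (56780, 2751)  from 1·(31971,1549) + (24809,1202)
step 11: (88751, 4300)  from 1·(56780,2751) + (31971,1549)
(x₁, y₁) = (88751, 4300);  88751² − 426·4300² = 1 ✓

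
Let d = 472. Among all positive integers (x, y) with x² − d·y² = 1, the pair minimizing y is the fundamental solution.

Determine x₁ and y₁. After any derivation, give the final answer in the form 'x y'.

306917 14127

d=472: √d = [21; 1,2,1,1,1,…,2,1,42] (ℓ=14, even), read p_13/q_13
a_0=21:  p_0=21·1+0=21,  q_0=21·0+1=1
…
a_3=1:  p_3=1·65+22=87,  q_3=1·3+1=4
…
a_11=1:  p_11=1·54227+30003=84230,  q_11=1·2496+1381=3877
a_12=2:  p_12=2·84230+54227=222687,  q_12=2·3877+2496=10250
a_13=1:  p_13=1·222687+84230=306917,  q_13=1·10250+3877=14127
(x₁, y₁) = (306917, 14127);  306917² − 472·14127² = 1 ✓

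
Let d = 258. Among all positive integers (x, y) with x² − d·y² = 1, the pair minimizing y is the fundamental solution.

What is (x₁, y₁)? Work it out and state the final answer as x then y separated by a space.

[16; 16,32] for √258; ℓ=2 ⇒ convergent index 1
i=0: a=16 ⇒ p=16, q=1
i=1: a=16 ⇒ p=257, q=16
(x₁, y₁) = (257, 16);  257² − 258·16² = 1 ✓

257 16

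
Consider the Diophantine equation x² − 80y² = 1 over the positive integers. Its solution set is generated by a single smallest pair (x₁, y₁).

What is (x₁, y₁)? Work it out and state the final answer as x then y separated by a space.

9 1

√80 → a₀=8, period (1,16); ℓ=2 even so k=1
a_0=8:  p_0=8·1+0=8,  q_0=8·0+1=1
a_1=1:  p_1=1·8+1=9,  q_1=1·1+0=1
→ (9, 1).  Check: 9²=81, 80·1²=80, difference 1.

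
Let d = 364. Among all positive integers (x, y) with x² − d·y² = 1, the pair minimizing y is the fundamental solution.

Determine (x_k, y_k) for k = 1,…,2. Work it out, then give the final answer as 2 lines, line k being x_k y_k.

4954951 259710
49103078824801 2573700648420

√364 → a₀=19, period (12,1,2,3,1,8,1,3,2,1,12,38); ℓ=12 even so k=11
a_0=19:  p_0=19·1+0=19,  q_0=19·0+1=1
a_1=12:  p_1=12·19+1=229,  q_1=12·1+0=12
a_2=1:  p_2=1·229+19=248,  q_2=1·12+1=13
…
a_4=3:  p_4=3·725+248=2423,  q_4=3·38+13=127
a_5=1:  p_5=1·2423+725=3148,  q_5=1·127+38=165
a_6=8:  p_6=8·3148+2423=27607,  q_6=8·165+127=1447
a_7=1:  p_7=1·27607+3148=30755,  q_7=1·1447+165=1612
a_8=3:  p_8=3·30755+27607=119872,  q_8=3·1612+1447=6283
…
a_10=1:  p_10=1·270499+119872=390371,  q_10=1·14178+6283=20461
a_11=12:  p_11=12·390371+270499=4954951,  q_11=12·20461+14178=259710
(x₁, y₁) = (4954951, 259710);  4954951² − 364·259710² = 1 ✓
(4954951+259710√364)^2 = 49103078824801 + 2573700648420√364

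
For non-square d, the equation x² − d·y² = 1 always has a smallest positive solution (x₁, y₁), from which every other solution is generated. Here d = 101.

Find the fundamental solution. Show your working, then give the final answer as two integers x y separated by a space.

201 20

√101 = [10; 20, …], period ℓ=1 (odd) → k=1
i=0: a=10 ⇒ p=10, q=1
i=1: a=20 ⇒ p=201, q=20
(x₁, y₁) = (201, 20);  201² − 101·20² = 1 ✓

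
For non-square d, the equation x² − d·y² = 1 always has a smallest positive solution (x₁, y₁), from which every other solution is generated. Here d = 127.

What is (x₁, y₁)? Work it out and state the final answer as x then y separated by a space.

4730624 419775

√127 = [11; 3,1,2,2,7,11,7,2,2,1,3,22, …], period ℓ=12 (even) → k=11
i=0: a=11 ⇒ p=11, q=1
i=1: a=3 ⇒ p=34, q=3
i=2: a=1 ⇒ p=45, q=4
i=3: a=2 ⇒ p=124, q=11
i=4: a=2 ⇒ p=293, q=26
i=5: a=7 ⇒ p=2175, q=193
i=6: a=11 ⇒ p=24218, q=2149
i=7: a=7 ⇒ p=171701, q=15236
i=8: a=2 ⇒ p=367620, q=32621
…
i=10: a=1 ⇒ p=1274561, q=113099
i=11: a=3 ⇒ p=4730624, q=419775
fundamental: x₁=4730624, y₁=419775  (since 22378803429376 − 127·176211050625 = 1)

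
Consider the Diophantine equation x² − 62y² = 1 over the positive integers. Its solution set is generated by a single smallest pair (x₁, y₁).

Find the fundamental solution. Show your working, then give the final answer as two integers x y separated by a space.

63 8

√62 = [7; 1,6,1,14, …], period ℓ=4 (even) → k=3
step 0: (7, 1)  from 7·(1,0) + (0,1)
…
step 2: (55, 7)  from 6·(8,1) + (7,1)
step 3: (63, 8)  from 1·(55,7) + (8,1)
(x₁, y₁) = (63, 8);  63² − 62·8² = 1 ✓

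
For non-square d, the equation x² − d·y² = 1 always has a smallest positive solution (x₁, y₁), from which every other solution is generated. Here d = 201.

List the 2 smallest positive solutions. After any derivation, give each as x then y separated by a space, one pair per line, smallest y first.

d=201: √d = [14; 5,1,1,1,2,…,1,5,28] (ℓ=14, even), read p_13/q_13
k=0  a_k=14  p_k/q_k = 14/1
k=1  a_k=5  p_k/q_k = 71/5
k=2  a_k=1  p_k/q_k = 85/6
k=3  a_k=1  p_k/q_k = 156/11
…
k=6  a_k=1  p_k/q_k = 879/62
k=7  a_k=8  p_k/q_k = 7670/541
k=8  a_k=1  p_k/q_k = 8549/603
…
k=10  a_k=1  p_k/q_k = 33317/2350
k=11  a_k=1  p_k/q_k = 58085/4097
k=12  a_k=1  p_k/q_k = 91402/6447
k=13  a_k=5  p_k/q_k = 515095/36332
→ (515095, 36332).  Check: 515095²=265322859025, 201·36332²=265322859024, difference 1.
(515095+36332√201)^2 = 530645718049 + 37428863080√201

515095 36332
530645718049 37428863080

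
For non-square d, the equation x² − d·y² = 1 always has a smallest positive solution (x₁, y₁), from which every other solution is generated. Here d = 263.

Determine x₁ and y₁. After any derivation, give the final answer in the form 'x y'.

√263 → a₀=16, period (4,1,1,1,1,15,1,1,1,1,4,32); ℓ=12 even so k=11
i=0: a=16 ⇒ p=16, q=1
…
i=2: a=1 ⇒ p=81, q=5
i=3: a=1 ⇒ p=146, q=9
i=4: a=1 ⇒ p=227, q=14
i=5: a=1 ⇒ p=373, q=23
i=6: a=15 ⇒ p=5822, q=359
i=7: a=1 ⇒ p=6195, q=382
i=8: a=1 ⇒ p=12017, q=741
i=9: a=1 ⇒ p=18212, q=1123
i=10: a=1 ⇒ p=30229, q=1864
i=11: a=4 ⇒ p=139128, q=8579
(x₁, y₁) = (139128, 8579);  139128² − 263·8579² = 1 ✓

139128 8579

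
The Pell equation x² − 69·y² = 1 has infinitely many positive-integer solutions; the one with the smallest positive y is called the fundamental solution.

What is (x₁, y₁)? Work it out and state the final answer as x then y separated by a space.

[8; 3,3,1,4,1,3,3,16] for √69; ℓ=8 ⇒ convergent index 7
step 0: (8, 1)  from 8·(1,0) + (0,1)
…
step 6: (2384, 287)  from 3·(623,75) + (515,62)
step 7: (7775, 936)  from 3·(2384,287) + (623,75)
(x₁, y₁) = (7775, 936);  7775² − 69·936² = 1 ✓

7775 936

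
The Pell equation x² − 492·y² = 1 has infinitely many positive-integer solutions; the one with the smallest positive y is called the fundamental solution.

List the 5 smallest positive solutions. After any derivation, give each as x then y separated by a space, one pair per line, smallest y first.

√492 = [22; 5,1,1,10,1,1,5,44, …], period ℓ=8 (even) → k=7
step 0: (22, 1)  from 22·(1,0) + (0,1)
…
step 2: (133, 6)  from 1·(111,5) + (22,1)
…
step 6: (5390, 243)  from 1·(2817,127) + (2573,116)
step 7: (29767, 1342)  from 5·(5390,243) + (2817,127)
(x₁, y₁) = (29767, 1342);  29767² − 492·1342² = 1 ✓
n=2: (29767,1342)∘(29767,1342) = (29767·29767+492·1342·1342, 29767·1342+1342·29767) = (1772148577,79894628)
n=3: (1772148577,79894628)∘(29767,1342) = (29767·1772148577+492·1342·79894628, 29767·79894628+1342·1772148577) = (105503093353351,4756446782010)
n=4: (105503093353351,4756446782010)∘(29767,1342) = (29767·105503093353351+492·1342·4756446782010, 29767·4756446782010+1342·105503093353351) = (6281021157926249857,283170302640288712)
n=5: (6281021157926249857,283170302640288712)∘(29767,1342) = (29767·6281021157926249857+492·1342·283170302640288712, 29767·283170302640288712+1342·6281021157926249857) = (373934313510478265633287,16858260792630501398198)

29767 1342
1772148577 79894628
105503093353351 4756446782010
6281021157926249857 283170302640288712
373934313510478265633287 16858260792630501398198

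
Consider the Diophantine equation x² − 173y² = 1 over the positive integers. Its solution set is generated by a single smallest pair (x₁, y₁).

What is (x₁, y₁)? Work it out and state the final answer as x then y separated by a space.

2499849 190060

√173 = [13; 6,1,1,6,26, …], period ℓ=5 (odd) → k=9
a_0=13:  p_0=13·1+0=13,  q_0=13·0+1=1
…
a_5=26:  p_5=26·1118+171=29239,  q_5=26·85+13=2223
…
a_7=1:  p_7=1·176552+29239=205791,  q_7=1·13423+2223=15646
a_8=1:  p_8=1·205791+176552=382343,  q_8=1·15646+13423=29069
a_9=6:  p_9=6·382343+205791=2499849,  q_9=6·29069+15646=190060
→ (2499849, 190060).  Check: 2499849²=6249245022801, 173·190060²=6249245022800, difference 1.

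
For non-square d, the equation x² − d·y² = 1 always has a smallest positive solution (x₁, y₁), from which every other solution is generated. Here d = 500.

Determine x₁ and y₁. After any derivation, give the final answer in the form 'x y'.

[22; 2,1,3,2,1,…,1,2,44] for √500; ℓ=14 ⇒ convergent index 13
step 0: (22, 1)  from 22·(1,0) + (0,1)
…
step 3: (246, 11)  from 3·(67,3) + (45,2)
step 4: (559, 25)  from 2·(246,11) + (67,3)
…
step 9: (30254, 1353)  from 1·(15809,707) + (14445,646)
…
step 12: (335522, 15005)  from 1·(259205,11592) + (76317,3413)
step 13: (930249, 41602)  from 2·(335522,15005) + (259205,11592)
fundamental: x₁=930249, y₁=41602  (since 865363202001 − 500·1730726404 = 1)

930249 41602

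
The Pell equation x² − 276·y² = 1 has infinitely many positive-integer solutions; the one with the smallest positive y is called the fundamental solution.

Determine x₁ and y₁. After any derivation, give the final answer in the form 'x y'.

√276 → a₀=16, period (1,1,1,1,2,2,2,1,1,1,1,32); ℓ=12 even so k=11
k=0  a_k=16  p_k/q_k = 16/1
k=1  a_k=1  p_k/q_k = 17/1
k=2  a_k=1  p_k/q_k = 33/2
…
k=4  a_k=1  p_k/q_k = 83/5
…
k=6  a_k=2  p_k/q_k = 515/31
k=7  a_k=2  p_k/q_k = 1246/75
…
k=9  a_k=1  p_k/q_k = 3007/181
k=10  a_k=1  p_k/q_k = 4768/287
k=11  a_k=1  p_k/q_k = 7775/468
fundamental: x₁=7775, y₁=468  (since 60450625 − 276·219024 = 1)

7775 468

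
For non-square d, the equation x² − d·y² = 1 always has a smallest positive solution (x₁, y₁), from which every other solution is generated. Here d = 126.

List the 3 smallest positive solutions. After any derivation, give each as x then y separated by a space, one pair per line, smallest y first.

449 40
403201 35920
362074049 32256120

√126 → a₀=11, period (4,2,4,22); ℓ=4 even so k=3
k=0  a_k=11  p_k/q_k = 11/1
…
k=2  a_k=2  p_k/q_k = 101/9
k=3  a_k=4  p_k/q_k = 449/40
→ (449, 40).  Check: 449²=201601, 126·40²=201600, difference 1.
n=2: (449,40)∘(449,40) = (449·449+126·40·40, 449·40+40·449) = (403201,35920)
n=3: (403201,35920)∘(449,40) = (449·403201+126·40·35920, 449·35920+40·403201) = (362074049,32256120)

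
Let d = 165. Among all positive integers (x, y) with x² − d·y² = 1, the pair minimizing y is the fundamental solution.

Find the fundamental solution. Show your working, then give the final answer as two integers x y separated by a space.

1079 84

[12; 1,5,2,5,1,24] for √165; ℓ=6 ⇒ convergent index 5
i=0: a=12 ⇒ p=12, q=1
i=1: a=1 ⇒ p=13, q=1
i=2: a=5 ⇒ p=77, q=6
i=3: a=2 ⇒ p=167, q=13
i=4: a=5 ⇒ p=912, q=71
i=5: a=1 ⇒ p=1079, q=84
→ (1079, 84).  Check: 1079²=1164241, 165·84²=1164240, difference 1.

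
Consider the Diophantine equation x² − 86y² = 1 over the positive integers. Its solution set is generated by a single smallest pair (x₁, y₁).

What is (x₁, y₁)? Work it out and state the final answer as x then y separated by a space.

[9; 3,1,1,1,8,1,1,1,3,18] for √86; ℓ=10 ⇒ convergent index 9
a_0=9:  p_0=9·1+0=9,  q_0=9·0+1=1
a_1=3:  p_1=3·9+1=28,  q_1=3·1+0=3
a_2=1:  p_2=1·28+9=37,  q_2=1·3+1=4
a_3=1:  p_3=1·37+28=65,  q_3=1·4+3=7
a_4=1:  p_4=1·65+37=102,  q_4=1·7+4=11
a_5=8:  p_5=8·102+65=881,  q_5=8·11+7=95
a_6=1:  p_6=1·881+102=983,  q_6=1·95+11=106
…
a_8=1:  p_8=1·1864+983=2847,  q_8=1·201+106=307
a_9=3:  p_9=3·2847+1864=10405,  q_9=3·307+201=1122
fundamental: x₁=10405, y₁=1122  (since 108264025 − 86·1258884 = 1)

10405 1122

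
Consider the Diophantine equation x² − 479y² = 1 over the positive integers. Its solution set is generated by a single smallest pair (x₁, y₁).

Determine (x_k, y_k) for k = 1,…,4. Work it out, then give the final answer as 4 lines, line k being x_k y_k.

2989440 136591
17873503027199 816661198080
106863529779256567680 4882719303976413809
638924220926583633867571201 29193192792157684333155840

d=479: √d = [21; 1,7,1,3,2,21,2,3,1,7,1,42] (ℓ=12, even), read p_11/q_11
i=0: a=21 ⇒ p=21, q=1
…
i=2: a=7 ⇒ p=175, q=8
…
i=4: a=3 ⇒ p=766, q=35
…
i=10: a=7 ⇒ p=2648849, q=121029
i=11: a=1 ⇒ p=2989440, q=136591
→ (2989440, 136591).  Check: 2989440²=8936751513600, 479·136591²=8936751513599, difference 1.
k=2:  x_2 = 2989440·2989440+479·136591·136591 = 17873503027199,  y_2 = 2989440·136591+136591·2989440 = 816661198080
k=3:  x_3 = 2989440·17873503027199+479·136591·816661198080 = 106863529779256567680,  y_3 = 2989440·816661198080+136591·17873503027199 = 4882719303976413809
k=4:  x_4 = 2989440·106863529779256567680+479·136591·4882719303976413809 = 638924220926583633867571201,  y_4 = 2989440·4882719303976413809+136591·106863529779256567680 = 29193192792157684333155840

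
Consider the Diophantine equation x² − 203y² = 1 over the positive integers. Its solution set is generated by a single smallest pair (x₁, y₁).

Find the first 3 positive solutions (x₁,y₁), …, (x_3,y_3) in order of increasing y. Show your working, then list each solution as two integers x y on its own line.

√203 → a₀=14, period (4,28); ℓ=2 even so k=1
step 0: (14, 1)  from 14·(1,0) + (0,1)
step 1: (57, 4)  from 4·(14,1) + (1,0)
→ (57, 4).  Check: 57²=3249, 203·4²=3248, difference 1.
k=2:  x_2 = 57·57+203·4·4 = 6497,  y_2 = 57·4+4·57 = 456
k=3:  x_3 = 57·6497+203·4·456 = 740601,  y_3 = 57·456+4·6497 = 51980

57 4
6497 456
740601 51980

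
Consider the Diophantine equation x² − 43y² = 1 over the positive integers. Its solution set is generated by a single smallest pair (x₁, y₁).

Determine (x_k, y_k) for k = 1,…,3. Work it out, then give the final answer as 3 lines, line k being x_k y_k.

d=43: √d = [6; 1,1,3,1,5,1,3,1,1,12] (ℓ=10, even), read p_9/q_9
step 0: (6, 1)  from 6·(1,0) + (0,1)
step 1: (7, 1)  from 1·(6,1) + (1,0)
…
step 6: (400, 61)  from 1·(341,52) + (59,9)
step 7: (1541, 235)  from 3·(400,61) + (341,52)
step 8: (1941, 296)  from 1·(1541,235) + (400,61)
step 9: (3482, 531)  from 1·(1941,296) + (1541,235)
→ (3482, 531).  Check: 3482²=12124324, 43·531²=12124323, difference 1.
k=2:  x_2 = 3482·3482+43·531·531 = 24248647,  y_2 = 3482·531+531·3482 = 3697884
k=3:  x_3 = 3482·24248647+43·531·3697884 = 168867574226,  y_3 = 3482·3697884+531·24248647 = 25752063645

3482 531
24248647 3697884
168867574226 25752063645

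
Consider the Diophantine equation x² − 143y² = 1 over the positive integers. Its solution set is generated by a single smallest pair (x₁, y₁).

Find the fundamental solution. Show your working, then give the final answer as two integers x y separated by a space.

√143 → a₀=11, period (1,22); ℓ=2 even so k=1
step 0: (11, 1)  from 11·(1,0) + (0,1)
step 1: (12, 1)  from 1·(11,1) + (1,0)
→ (12, 1).  Check: 12²=144, 143·1²=143, difference 1.

12 1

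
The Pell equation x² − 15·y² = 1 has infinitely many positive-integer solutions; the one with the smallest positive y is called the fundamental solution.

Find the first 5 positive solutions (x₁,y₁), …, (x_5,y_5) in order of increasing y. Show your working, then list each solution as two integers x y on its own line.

4 1
31 8
244 63
1921 496
15124 3905

d=15: √d = [3; 1,6] (ℓ=2, even), read p_1/q_1
k=0  a_k=3  p_k/q_k = 3/1
k=1  a_k=1  p_k/q_k = 4/1
(x₁, y₁) = (4, 1);  4² − 15·1² = 1 ✓
(x_2, y_2) = (4·4 + 15·1·1, 4·1 + 1·4) = (31, 8)
(x_3, y_3) = (4·31 + 15·1·8, 4·8 + 1·31) = (244, 63)
(x_4, y_4) = (4·244 + 15·1·63, 4·63 + 1·244) = (1921, 496)
(x_5, y_5) = (4·1921 + 15·1·496, 4·496 + 1·1921) = (15124, 3905)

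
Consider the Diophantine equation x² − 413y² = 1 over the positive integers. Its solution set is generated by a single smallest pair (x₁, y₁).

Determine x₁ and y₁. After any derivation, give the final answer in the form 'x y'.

√413 → a₀=20, period (3,9,1,4,1,9,3,40); ℓ=8 even so k=7
step 0: (20, 1)  from 20·(1,0) + (0,1)
step 1: (61, 3)  from 3·(20,1) + (1,0)
…
step 3: (630, 31)  from 1·(569,28) + (61,3)
step 4: (3089, 152)  from 4·(630,31) + (569,28)
…
step 6: (36560, 1799)  from 9·(3719,183) + (3089,152)
step 7: (113399, 5580)  from 3·(36560,1799) + (3719,183)
→ (113399, 5580).  Check: 113399²=12859333201, 413·5580²=12859333200, difference 1.

113399 5580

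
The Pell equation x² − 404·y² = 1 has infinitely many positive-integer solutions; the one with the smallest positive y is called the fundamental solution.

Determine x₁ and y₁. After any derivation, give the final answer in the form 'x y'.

√404 = [20; 10,40, …], period ℓ=2 (even) → k=1
k=0  a_k=20  p_k/q_k = 20/1
k=1  a_k=10  p_k/q_k = 201/10
→ (201, 10).  Check: 201²=40401, 404·10²=40400, difference 1.

201 10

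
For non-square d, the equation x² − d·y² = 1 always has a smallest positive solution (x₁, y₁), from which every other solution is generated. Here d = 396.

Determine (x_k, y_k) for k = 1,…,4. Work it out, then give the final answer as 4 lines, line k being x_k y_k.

199 10
79201 3980
31521799 1584030
12545596801 630439960

√396 → a₀=19, period (1,8,1,38); ℓ=4 even so k=3
i=0: a=19 ⇒ p=19, q=1
i=1: a=1 ⇒ p=20, q=1
i=2: a=8 ⇒ p=179, q=9
i=3: a=1 ⇒ p=199, q=10
→ (199, 10).  Check: 199²=39601, 396·10²=39600, difference 1.
(199+10√396)^2 = 79201 + 3980√396
(199+10√396)^3 = 31521799 + 1584030√396
(199+10√396)^4 = 12545596801 + 630439960√396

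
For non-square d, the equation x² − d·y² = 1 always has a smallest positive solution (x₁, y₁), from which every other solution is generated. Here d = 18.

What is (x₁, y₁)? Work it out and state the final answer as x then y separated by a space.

[4; 4,8] for √18; ℓ=2 ⇒ convergent index 1
step 0: (4, 1)  from 4·(1,0) + (0,1)
step 1: (17, 4)  from 4·(4,1) + (1,0)
(x₁, y₁) = (17, 4);  17² − 18·4² = 1 ✓

17 4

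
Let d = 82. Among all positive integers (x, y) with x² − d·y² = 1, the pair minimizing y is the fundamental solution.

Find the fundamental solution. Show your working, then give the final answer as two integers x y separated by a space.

d=82: √d = [9; 18] (ℓ=1, odd), read p_1/q_1
i=0: a=9 ⇒ p=9, q=1
i=1: a=18 ⇒ p=163, q=18
→ (163, 18).  Check: 163²=26569, 82·18²=26568, difference 1.

163 18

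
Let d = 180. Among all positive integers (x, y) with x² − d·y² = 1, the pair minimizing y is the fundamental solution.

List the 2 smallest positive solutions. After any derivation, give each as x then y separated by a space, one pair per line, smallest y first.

√180 = [13; 2,2,2,26, …], period ℓ=4 (even) → k=3
k=0  a_k=13  p_k/q_k = 13/1
k=1  a_k=2  p_k/q_k = 27/2
k=2  a_k=2  p_k/q_k = 67/5
k=3  a_k=2  p_k/q_k = 161/12
→ (161, 12).  Check: 161²=25921, 180·12²=25920, difference 1.
(x_2, y_2) = (161·161 + 180·12·12, 161·12 + 12·161) = (51841, 3864)

161 12
51841 3864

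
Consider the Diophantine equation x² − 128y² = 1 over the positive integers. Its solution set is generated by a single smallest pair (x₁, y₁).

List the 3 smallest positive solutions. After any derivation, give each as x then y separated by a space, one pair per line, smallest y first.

577 51
665857 58854
768398401 67917465

√128 = [11; 3,5,3,22, …], period ℓ=4 (even) → k=3
a_0=11:  p_0=11·1+0=11,  q_0=11·0+1=1
…
a_2=5:  p_2=5·34+11=181,  q_2=5·3+1=16
a_3=3:  p_3=3·181+34=577,  q_3=3·16+3=51
(x₁, y₁) = (577, 51);  577² − 128·51² = 1 ✓
(577+51√128)^2 = 665857 + 58854√128
(577+51√128)^3 = 768398401 + 67917465√128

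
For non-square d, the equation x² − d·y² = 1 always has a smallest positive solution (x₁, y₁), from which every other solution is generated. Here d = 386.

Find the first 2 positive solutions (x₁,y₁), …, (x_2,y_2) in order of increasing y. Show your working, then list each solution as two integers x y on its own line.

111555 5678
24889036049 1266818580

[19; 1,1,1,4,1,18,1,4,1,1,1,38] for √386; ℓ=12 ⇒ convergent index 11
k=0  a_k=19  p_k/q_k = 19/1
k=1  a_k=1  p_k/q_k = 20/1
k=2  a_k=1  p_k/q_k = 39/2
…
k=4  a_k=4  p_k/q_k = 275/14
k=5  a_k=1  p_k/q_k = 334/17
k=6  a_k=18  p_k/q_k = 6287/320
k=7  a_k=1  p_k/q_k = 6621/337
…
k=10  a_k=1  p_k/q_k = 72163/3673
k=11  a_k=1  p_k/q_k = 111555/5678
→ (111555, 5678).  Check: 111555²=12444518025, 386·5678²=12444518024, difference 1.
(x_2, y_2) = (111555·111555 + 386·5678·5678, 111555·5678 + 5678·111555) = (24889036049, 1266818580)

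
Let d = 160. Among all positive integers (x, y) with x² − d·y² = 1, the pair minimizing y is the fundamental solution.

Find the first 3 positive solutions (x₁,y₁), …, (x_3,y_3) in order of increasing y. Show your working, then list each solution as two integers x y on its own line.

√160 → a₀=12, period (1,1,1,5,1,1,1,24); ℓ=8 even so k=7
k=0  a_k=12  p_k/q_k = 12/1
…
k=5  a_k=1  p_k/q_k = 253/20
k=6  a_k=1  p_k/q_k = 468/37
k=7  a_k=1  p_k/q_k = 721/57
→ (721, 57).  Check: 721²=519841, 160·57²=519840, difference 1.
(721+57√160)^2 = 1039681 + 82194√160
(721+57√160)^3 = 1499219281 + 118523691√160

721 57
1039681 82194
1499219281 118523691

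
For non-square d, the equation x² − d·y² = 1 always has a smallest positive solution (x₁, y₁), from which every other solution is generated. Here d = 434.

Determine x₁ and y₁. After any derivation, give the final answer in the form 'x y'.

√434 = [20; 1,4,1,40, …], period ℓ=4 (even) → k=3
step 0: (20, 1)  from 20·(1,0) + (0,1)
step 1: (21, 1)  from 1·(20,1) + (1,0)
step 2: (104, 5)  from 4·(21,1) + (20,1)
step 3: (125, 6)  from 1·(104,5) + (21,1)
fundamental: x₁=125, y₁=6  (since 15625 − 434·36 = 1)

125 6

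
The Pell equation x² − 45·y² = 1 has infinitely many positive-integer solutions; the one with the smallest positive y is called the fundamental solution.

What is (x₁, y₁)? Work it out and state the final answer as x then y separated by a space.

[6; 1,2,2,2,1,12] for √45; ℓ=6 ⇒ convergent index 5
k=0  a_k=6  p_k/q_k = 6/1
…
k=4  a_k=2  p_k/q_k = 114/17
k=5  a_k=1  p_k/q_k = 161/24
(x₁, y₁) = (161, 24);  161² − 45·24² = 1 ✓

161 24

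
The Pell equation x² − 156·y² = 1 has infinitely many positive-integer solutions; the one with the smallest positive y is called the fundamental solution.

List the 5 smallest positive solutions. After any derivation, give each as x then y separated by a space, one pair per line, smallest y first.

[12; 2,24] for √156; ℓ=2 ⇒ convergent index 1
i=0: a=12 ⇒ p=12, q=1
i=1: a=2 ⇒ p=25, q=2
(x₁, y₁) = (25, 2);  25² − 156·2² = 1 ✓
n=2: (25,2)∘(25,2) = (25·25+156·2·2, 25·2+2·25) = (1249,100)
n=3: (1249,100)∘(25,2) = (25·1249+156·2·100, 25·100+2·1249) = (62425,4998)
n=4: (62425,4998)∘(25,2) = (25·62425+156·2·4998, 25·4998+2·62425) = (3120001,249800)
n=5: (3120001,249800)∘(25,2) = (25·3120001+156·2·249800, 25·249800+2·3120001) = (155937625,12485002)

25 2
1249 100
62425 4998
3120001 249800
155937625 12485002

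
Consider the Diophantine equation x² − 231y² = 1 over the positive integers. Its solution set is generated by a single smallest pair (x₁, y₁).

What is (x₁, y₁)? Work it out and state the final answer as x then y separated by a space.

[15; 5,30] for √231; ℓ=2 ⇒ convergent index 1
k=0  a_k=15  p_k/q_k = 15/1
k=1  a_k=5  p_k/q_k = 76/5
(x₁, y₁) = (76, 5);  76² − 231·5² = 1 ✓

76 5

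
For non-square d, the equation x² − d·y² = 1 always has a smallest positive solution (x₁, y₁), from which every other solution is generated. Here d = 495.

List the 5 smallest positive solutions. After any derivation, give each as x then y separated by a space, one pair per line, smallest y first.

89 4
15841 712
2819609 126732
501874561 22557584
89330852249 4015123220

d=495: √d = [22; 4,44] (ℓ=2, even), read p_1/q_1
step 0: (22, 1)  from 22·(1,0) + (0,1)
step 1: (89, 4)  from 4·(22,1) + (1,0)
fundamental: x₁=89, y₁=4  (since 7921 − 495·16 = 1)
(89+4√495)^2 = 15841 + 712√495
(89+4√495)^3 = 2819609 + 126732√495
(89+4√495)^4 = 501874561 + 22557584√495
(89+4√495)^5 = 89330852249 + 4015123220√495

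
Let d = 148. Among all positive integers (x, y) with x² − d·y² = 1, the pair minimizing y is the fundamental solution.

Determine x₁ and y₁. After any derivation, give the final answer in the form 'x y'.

73 6

√148 = [12; 6,24, …], period ℓ=2 (even) → k=1
a_0=12:  p_0=12·1+0=12,  q_0=12·0+1=1
a_1=6:  p_1=6·12+1=73,  q_1=6·1+0=6
fundamental: x₁=73, y₁=6  (since 5329 − 148·36 = 1)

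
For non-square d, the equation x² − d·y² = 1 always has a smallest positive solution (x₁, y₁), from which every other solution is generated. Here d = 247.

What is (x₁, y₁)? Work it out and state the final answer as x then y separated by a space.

85292 5427

√247 = [15; 1,2,1,1,9,1,9,1,1,2,1,30, …], period ℓ=12 (even) → k=11
step 0: (15, 1)  from 15·(1,0) + (0,1)
step 1: (16, 1)  from 1·(15,1) + (1,0)
…
step 3: (63, 4)  from 1·(47,3) + (16,1)
step 4: (110, 7)  from 1·(63,4) + (47,3)
step 5: (1053, 67)  from 9·(110,7) + (63,4)
…
step 7: (11520, 733)  from 9·(1163,74) + (1053,67)
step 8: (12683, 807)  from 1·(11520,733) + (1163,74)
step 9: (24203, 1540)  from 1·(12683,807) + (11520,733)
step 10: (61089, 3887)  from 2·(24203,1540) + (12683,807)
step 11: (85292, 5427)  from 1·(61089,3887) + (24203,1540)
fundamental: x₁=85292, y₁=5427  (since 7274725264 − 247·29452329 = 1)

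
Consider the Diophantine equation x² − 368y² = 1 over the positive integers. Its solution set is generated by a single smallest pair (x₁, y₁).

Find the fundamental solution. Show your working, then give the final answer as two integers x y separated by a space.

1151 60

[19; 5,2,5,38] for √368; ℓ=4 ⇒ convergent index 3
step 0: (19, 1)  from 19·(1,0) + (0,1)
step 1: (96, 5)  from 5·(19,1) + (1,0)
step 2: (211, 11)  from 2·(96,5) + (19,1)
step 3: (1151, 60)  from 5·(211,11) + (96,5)
fundamental: x₁=1151, y₁=60  (since 1324801 − 368·3600 = 1)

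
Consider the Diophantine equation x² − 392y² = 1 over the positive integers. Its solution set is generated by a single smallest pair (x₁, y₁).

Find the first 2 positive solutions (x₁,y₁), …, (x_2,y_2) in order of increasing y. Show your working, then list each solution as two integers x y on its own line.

[19; 1,3,1,38] for √392; ℓ=4 ⇒ convergent index 3
i=0: a=19 ⇒ p=19, q=1
i=1: a=1 ⇒ p=20, q=1
i=2: a=3 ⇒ p=79, q=4
i=3: a=1 ⇒ p=99, q=5
→ (99, 5).  Check: 99²=9801, 392·5²=9800, difference 1.
(x_2, y_2) = (99·99 + 392·5·5, 99·5 + 5·99) = (19601, 990)

99 5
19601 990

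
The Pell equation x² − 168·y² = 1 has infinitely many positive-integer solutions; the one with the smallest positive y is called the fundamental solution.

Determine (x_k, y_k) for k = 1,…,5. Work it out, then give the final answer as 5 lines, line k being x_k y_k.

13 1
337 26
8749 675
227137 17524
5896813 454949

[12; 1,24] for √168; ℓ=2 ⇒ convergent index 1
a_0=12:  p_0=12·1+0=12,  q_0=12·0+1=1
a_1=1:  p_1=1·12+1=13,  q_1=1·1+0=1
fundamental: x₁=13, y₁=1  (since 169 − 168·1 = 1)
k=2:  x_2 = 13·13+168·1·1 = 337,  y_2 = 13·1+1·13 = 26
k=3:  x_3 = 13·337+168·1·26 = 8749,  y_3 = 13·26+1·337 = 675
k=4:  x_4 = 13·8749+168·1·675 = 227137,  y_4 = 13·675+1·8749 = 17524
k=5:  x_5 = 13·227137+168·1·17524 = 5896813,  y_5 = 13·17524+1·227137 = 454949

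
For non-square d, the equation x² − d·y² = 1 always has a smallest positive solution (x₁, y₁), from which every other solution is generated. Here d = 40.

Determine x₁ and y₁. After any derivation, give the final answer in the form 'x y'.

19 3

[6; 3,12] for √40; ℓ=2 ⇒ convergent index 1
a_0=6:  p_0=6·1+0=6,  q_0=6·0+1=1
a_1=3:  p_1=3·6+1=19,  q_1=3·1+0=3
→ (19, 3).  Check: 19²=361, 40·3²=360, difference 1.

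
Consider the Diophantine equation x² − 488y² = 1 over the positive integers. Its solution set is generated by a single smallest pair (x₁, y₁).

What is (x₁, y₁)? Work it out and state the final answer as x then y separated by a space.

243 11

√488 → a₀=22, period (11,44); ℓ=2 even so k=1
k=0  a_k=22  p_k/q_k = 22/1
k=1  a_k=11  p_k/q_k = 243/11
(x₁, y₁) = (243, 11);  243² − 488·11² = 1 ✓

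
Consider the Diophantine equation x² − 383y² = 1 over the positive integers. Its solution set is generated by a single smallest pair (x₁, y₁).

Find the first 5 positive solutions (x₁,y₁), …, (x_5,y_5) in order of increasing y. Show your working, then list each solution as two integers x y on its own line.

18768 959
704475647 35997024
26443197867024 1351184291905
992571874432137217 50718053544949056
37257177852241504710288 1903752856512023474111

√383 → a₀=19, period (1,1,3,19,3,1,1,38); ℓ=8 even so k=7
a_0=19:  p_0=19·1+0=19,  q_0=19·0+1=1
a_1=1:  p_1=1·19+1=20,  q_1=1·1+0=1
…
a_6=1:  p_6=1·8063+2642=10705,  q_6=1·412+135=547
a_7=1:  p_7=1·10705+8063=18768,  q_7=1·547+412=959
fundamental: x₁=18768, y₁=959  (since 352237824 − 383·919681 = 1)
(18768+959√383)^2 = 704475647 + 35997024√383
(18768+959√383)^3 = 26443197867024 + 1351184291905√383
(18768+959√383)^4 = 992571874432137217 + 50718053544949056√383
(18768+959√383)^5 = 37257177852241504710288 + 1903752856512023474111√383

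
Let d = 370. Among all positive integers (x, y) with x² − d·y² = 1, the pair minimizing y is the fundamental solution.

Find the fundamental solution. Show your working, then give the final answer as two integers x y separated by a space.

√370 → a₀=19, period (4,4,38); ℓ=3 odd so k=5
i=0: a=19 ⇒ p=19, q=1
…
i=2: a=4 ⇒ p=327, q=17
i=3: a=38 ⇒ p=12503, q=650
i=4: a=4 ⇒ p=50339, q=2617
i=5: a=4 ⇒ p=213859, q=11118
(x₁, y₁) = (213859, 11118);  213859² − 370·11118² = 1 ✓

213859 11118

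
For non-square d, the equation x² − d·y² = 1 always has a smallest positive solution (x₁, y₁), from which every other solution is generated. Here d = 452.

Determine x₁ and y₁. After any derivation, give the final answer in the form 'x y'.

1204353 56648

d=452: √d = [21; 3,1,5,3,10,3,5,1,3,42] (ℓ=10, even), read p_9/q_9
step 0: (21, 1)  from 21·(1,0) + (0,1)
…
step 3: (489, 23)  from 5·(85,4) + (64,3)
…
step 5: (16009, 753)  from 10·(1552,73) + (489,23)
step 6: (49579, 2332)  from 3·(16009,753) + (1552,73)
step 7: (263904, 12413)  from 5·(49579,2332) + (16009,753)
step 8: (313483, 14745)  from 1·(263904,12413) + (49579,2332)
step 9: (1204353, 56648)  from 3·(313483,14745) + (263904,12413)
(x₁, y₁) = (1204353, 56648);  1204353² − 452·56648² = 1 ✓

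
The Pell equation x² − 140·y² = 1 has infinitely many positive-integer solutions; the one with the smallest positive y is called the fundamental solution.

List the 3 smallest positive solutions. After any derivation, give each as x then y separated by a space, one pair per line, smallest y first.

√140 = [11; 1,4,1,22, …], period ℓ=4 (even) → k=3
step 0: (11, 1)  from 11·(1,0) + (0,1)
step 1: (12, 1)  from 1·(11,1) + (1,0)
step 2: (59, 5)  from 4·(12,1) + (11,1)
step 3: (71, 6)  from 1·(59,5) + (12,1)
(x₁, y₁) = (71, 6);  71² − 140·6² = 1 ✓
(71+6√140)^2 = 10081 + 852√140
(71+6√140)^3 = 1431431 + 120978√140

71 6
10081 852
1431431 120978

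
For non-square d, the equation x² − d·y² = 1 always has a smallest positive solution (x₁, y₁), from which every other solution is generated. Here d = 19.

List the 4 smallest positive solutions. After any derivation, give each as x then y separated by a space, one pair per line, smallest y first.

√19 → a₀=4, period (2,1,3,1,2,8); ℓ=6 even so k=5
i=0: a=4 ⇒ p=4, q=1
…
i=4: a=1 ⇒ p=61, q=14
i=5: a=2 ⇒ p=170, q=39
→ (170, 39).  Check: 170²=28900, 19·39²=28899, difference 1.
(170+39√19)^2 = 57799 + 13260√19
(170+39√19)^3 = 19651490 + 4508361√19
(170+39√19)^4 = 6681448801 + 1532829480√19

170 39
57799 13260
19651490 4508361
6681448801 1532829480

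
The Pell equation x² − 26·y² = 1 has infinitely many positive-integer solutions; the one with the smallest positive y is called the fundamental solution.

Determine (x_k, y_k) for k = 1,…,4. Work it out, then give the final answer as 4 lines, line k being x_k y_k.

51 10
5201 1020
530451 104030
54100801 10610040

√26 → a₀=5, period (10); ℓ=1 odd so k=1
k=0  a_k=5  p_k/q_k = 5/1
k=1  a_k=10  p_k/q_k = 51/10
→ (51, 10).  Check: 51²=2601, 26·10²=2600, difference 1.
(51+10√26)^2 = 5201 + 1020√26
(51+10√26)^3 = 530451 + 104030√26
(51+10√26)^4 = 54100801 + 10610040√26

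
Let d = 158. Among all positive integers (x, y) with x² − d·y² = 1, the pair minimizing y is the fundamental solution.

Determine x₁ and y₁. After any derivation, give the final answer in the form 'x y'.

√158 = [12; 1,1,3,12,3,1,1,24, …], period ℓ=8 (even) → k=7
k=0  a_k=12  p_k/q_k = 12/1
k=1  a_k=1  p_k/q_k = 13/1
…
k=4  a_k=12  p_k/q_k = 1081/86
k=5  a_k=3  p_k/q_k = 3331/265
k=6  a_k=1  p_k/q_k = 4412/351
k=7  a_k=1  p_k/q_k = 7743/616
(x₁, y₁) = (7743, 616);  7743² − 158·616² = 1 ✓

7743 616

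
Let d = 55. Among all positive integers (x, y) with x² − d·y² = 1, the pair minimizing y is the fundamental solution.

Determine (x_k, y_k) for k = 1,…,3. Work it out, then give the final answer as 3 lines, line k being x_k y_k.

d=55: √d = [7; 2,2,2,14] (ℓ=4, even), read p_3/q_3
k=0  a_k=7  p_k/q_k = 7/1
k=1  a_k=2  p_k/q_k = 15/2
k=2  a_k=2  p_k/q_k = 37/5
k=3  a_k=2  p_k/q_k = 89/12
→ (89, 12).  Check: 89²=7921, 55·12²=7920, difference 1.
(89+12√55)^2 = 15841 + 2136√55
(89+12√55)^3 = 2819609 + 380196√55

89 12
15841 2136
2819609 380196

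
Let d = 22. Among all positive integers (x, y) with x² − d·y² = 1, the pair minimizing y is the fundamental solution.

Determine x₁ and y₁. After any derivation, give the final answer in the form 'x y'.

d=22: √d = [4; 1,2,4,2,1,8] (ℓ=6, even), read p_5/q_5
i=0: a=4 ⇒ p=4, q=1
…
i=3: a=4 ⇒ p=61, q=13
i=4: a=2 ⇒ p=136, q=29
i=5: a=1 ⇒ p=197, q=42
(x₁, y₁) = (197, 42);  197² − 22·42² = 1 ✓

197 42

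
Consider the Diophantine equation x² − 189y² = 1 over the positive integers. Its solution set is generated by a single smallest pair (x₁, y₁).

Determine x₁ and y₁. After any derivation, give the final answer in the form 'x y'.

55 4

√189 = [13; 1,2,1,26, …], period ℓ=4 (even) → k=3
i=0: a=13 ⇒ p=13, q=1
…
i=2: a=2 ⇒ p=41, q=3
i=3: a=1 ⇒ p=55, q=4
→ (55, 4).  Check: 55²=3025, 189·4²=3024, difference 1.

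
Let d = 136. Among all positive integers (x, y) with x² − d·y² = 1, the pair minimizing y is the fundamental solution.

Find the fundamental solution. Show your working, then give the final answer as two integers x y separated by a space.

35 3

[11; 1,1,1,22] for √136; ℓ=4 ⇒ convergent index 3
k=0  a_k=11  p_k/q_k = 11/1
k=1  a_k=1  p_k/q_k = 12/1
k=2  a_k=1  p_k/q_k = 23/2
k=3  a_k=1  p_k/q_k = 35/3
→ (35, 3).  Check: 35²=1225, 136·3²=1224, difference 1.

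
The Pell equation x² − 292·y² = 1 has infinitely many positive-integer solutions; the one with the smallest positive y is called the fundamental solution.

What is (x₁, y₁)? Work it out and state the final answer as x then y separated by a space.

2281249 133500

d=292: √d = [17; 11,2,1,3,8,3,1,2,11,34] (ℓ=10, even), read p_9/q_9
step 0: (17, 1)  from 17·(1,0) + (0,1)
…
step 2: (393, 23)  from 2·(188,11) + (17,1)
step 3: (581, 34)  from 1·(393,23) + (188,11)
step 4: (2136, 125)  from 3·(581,34) + (393,23)
…
step 6: (55143, 3227)  from 3·(17669,1034) + (2136,125)
…
step 8: (200767, 11749)  from 2·(72812,4261) + (55143,3227)
step 9: (2281249, 133500)  from 11·(200767,11749) + (72812,4261)
fundamental: x₁=2281249, y₁=133500  (since 5204097000001 − 292·17822250000 = 1)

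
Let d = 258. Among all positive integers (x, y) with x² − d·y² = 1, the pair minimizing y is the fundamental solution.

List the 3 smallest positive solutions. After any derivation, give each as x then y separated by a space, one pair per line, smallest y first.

257 16
132097 8224
67897601 4227120

√258 = [16; 16,32, …], period ℓ=2 (even) → k=1
step 0: (16, 1)  from 16·(1,0) + (0,1)
step 1: (257, 16)  from 16·(16,1) + (1,0)
fundamental: x₁=257, y₁=16  (since 66049 − 258·256 = 1)
(x_2, y_2) = (257·257 + 258·16·16, 257·16 + 16·257) = (132097, 8224)
(x_3, y_3) = (257·132097 + 258·16·8224, 257·8224 + 16·132097) = (67897601, 4227120)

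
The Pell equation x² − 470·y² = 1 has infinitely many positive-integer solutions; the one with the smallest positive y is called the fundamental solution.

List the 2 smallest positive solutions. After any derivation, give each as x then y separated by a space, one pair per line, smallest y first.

1691 78
5718961 263796

d=470: √d = [21; 1,2,8,2,1,42] (ℓ=6, even), read p_5/q_5
k=0  a_k=21  p_k/q_k = 21/1
…
k=2  a_k=2  p_k/q_k = 65/3
…
k=4  a_k=2  p_k/q_k = 1149/53
k=5  a_k=1  p_k/q_k = 1691/78
(x₁, y₁) = (1691, 78);  1691² − 470·78² = 1 ✓
(x_2, y_2) = (1691·1691 + 470·78·78, 1691·78 + 78·1691) = (5718961, 263796)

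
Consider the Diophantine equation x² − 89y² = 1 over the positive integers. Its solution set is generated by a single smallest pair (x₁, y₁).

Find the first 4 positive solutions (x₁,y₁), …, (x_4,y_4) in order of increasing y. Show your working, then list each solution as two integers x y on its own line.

500001 53000
500002000001 53000106000
500003000004500001 53000212000159000
500004000010000008000001 53000318000530000212000

√89 → a₀=9, period (2,3,3,2,18); ℓ=5 odd so k=9
i=0: a=9 ⇒ p=9, q=1
i=1: a=2 ⇒ p=19, q=2
i=2: a=3 ⇒ p=66, q=7
i=3: a=3 ⇒ p=217, q=23
i=4: a=2 ⇒ p=500, q=53
i=5: a=18 ⇒ p=9217, q=977
i=6: a=2 ⇒ p=18934, q=2007
i=7: a=3 ⇒ p=66019, q=6998
i=8: a=3 ⇒ p=216991, q=23001
i=9: a=2 ⇒ p=500001, q=53000
(x₁, y₁) = (500001, 53000);  500001² − 89·53000² = 1 ✓
(x_2, y_2) = (500001·500001 + 89·53000·53000, 500001·53000 + 53000·500001) = (500002000001, 53000106000)
(x_3, y_3) = (500001·500002000001 + 89·53000·53000106000, 500001·53000106000 + 53000·500002000001) = (500003000004500001, 53000212000159000)
(x_4, y_4) = (500001·500003000004500001 + 89·53000·53000212000159000, 500001·53000212000159000 + 53000·500003000004500001) = (500004000010000008000001, 53000318000530000212000)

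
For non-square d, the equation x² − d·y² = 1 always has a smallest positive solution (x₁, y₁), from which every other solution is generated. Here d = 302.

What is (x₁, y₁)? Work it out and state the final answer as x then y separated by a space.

[17; 2,1,1,1,4,…,1,2,34] for √302; ℓ=16 ⇒ convergent index 15
a_0=17:  p_0=17·1+0=17,  q_0=17·0+1=1
a_1=2:  p_1=2·17+1=35,  q_1=2·1+0=2
a_2=1:  p_2=1·35+17=52,  q_2=1·2+1=3
…
a_4=1:  p_4=1·87+52=139,  q_4=1·5+3=8
…
a_6=2:  p_6=2·643+139=1425,  q_6=2·37+8=82
…
a_13=1:  p_13=1·574956+467281=1042237,  q_13=1·33085+26889=59974
a_14=1:  p_14=1·1042237+574956=1617193,  q_14=1·59974+33085=93059
a_15=2:  p_15=2·1617193+1042237=4276623,  q_15=2·93059+59974=246092
(x₁, y₁) = (4276623, 246092);  4276623² − 302·246092² = 1 ✓

4276623 246092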